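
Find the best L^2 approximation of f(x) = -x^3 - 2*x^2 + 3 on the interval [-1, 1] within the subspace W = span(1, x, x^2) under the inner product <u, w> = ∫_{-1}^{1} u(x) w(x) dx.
g(x) = -2*x^2 - 3*x/5 + 3

The best approximation g ∈ W is the orthogonal projection of f onto W. Writing g = a_0 + a_1 x + a_2 x^2, the coefficients solve the normal equations G · a = b where
  G_{ij} = <φ_i, φ_j> and b_i = <f, φ_i>, with φ_0 = 1, φ_1 = x, φ_2 = x^2.
G =
  [2, 0, 2/3]
  [0, 2/3, 0]
  [2/3, 0, 2/5],
b = (14/3, -2/5, 6/5).
Solving gives a_0 = 3, a_1 = -3/5, a_2 = -2, so
  g(x) = -2*x^2 - 3*x/5 + 3.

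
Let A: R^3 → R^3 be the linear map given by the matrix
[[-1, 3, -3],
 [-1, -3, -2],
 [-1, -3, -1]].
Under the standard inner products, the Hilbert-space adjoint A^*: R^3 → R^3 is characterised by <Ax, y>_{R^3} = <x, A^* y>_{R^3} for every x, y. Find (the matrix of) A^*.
A^* = A^T =
[[-1, -1, -1],
 [3, -3, -3],
 [-3, -2, -1]]

For real matrices with standard dot products, the defining identity <Ax, y> = <x, A^* y> gives (Ax)^T y = x^T (A^*) y, i.e. x^T A^T y = x^T (A^*) y. Since this holds for all x, y, we must have A^* = A^T. Therefore
A^* =
[[-1, -1, -1],
 [3, -3, -3],
 [-3, -2, -1]].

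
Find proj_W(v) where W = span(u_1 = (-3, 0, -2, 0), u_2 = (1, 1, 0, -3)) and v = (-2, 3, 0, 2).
proj_W(v) = (-100/67, -47/134, -51/67, 141/134)

Set up U = [u_1 | ... | u_2] ∈ R^(4×2). The projector onto W = col(U) is P = U (U^T U)^(-1) U^T.
Compute U^T U =
  [13, -3]
  [-3, 11],
and U^T v = (6, -5).
Solve U^T U · c = U^T v for the coefficients: c = (51/134, -47/134). The projection is proj_W(v) = U c.
Check: (v - proj_W(v)) · u_1 = 0  (should be 0).
Check: (v - proj_W(v)) · u_2 = 0  (should be 0).
Result: proj_W(v) = (-100/67, -47/134, -51/67, 141/134).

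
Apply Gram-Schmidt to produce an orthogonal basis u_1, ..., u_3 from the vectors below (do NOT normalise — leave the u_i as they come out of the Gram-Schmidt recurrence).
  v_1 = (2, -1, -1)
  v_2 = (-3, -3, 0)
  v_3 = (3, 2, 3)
Orthogonal basis:
  u_1 = (2, -1, -1)
  u_2 = (-2, -7/2, -1/2)
  u_3 = (10/11, -10/11, 30/11)

Apply the Gram-Schmidt recurrence
  u_1 = v_1
  u_i = v_i − Σ_{j<i} ((v_i · u_j) / (u_j · u_j)) · u_j.

Step by step this gives:
  u_1 = (2, -1, -1)
  u_2 = (-2, -7/2, -1/2)
  u_3 = (10/11, -10/11, 30/11)

Orthogonality check:
  u_2 · u_1 = 0 (should be 0)
  u_3 · u_1 = 0 (should be 0)
  u_3 · u_2 = 0 (should be 0)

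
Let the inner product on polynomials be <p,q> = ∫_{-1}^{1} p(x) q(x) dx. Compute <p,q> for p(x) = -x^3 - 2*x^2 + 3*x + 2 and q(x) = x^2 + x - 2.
<p,q> = -16/5

Expand the product: p(x)·q(x) = -x^5 - 3*x^4 + 3*x^3 + 9*x^2 - 4*x - 4.
∫_{-1}^{1} of each monomial x^k gives [2/(k+1) if k even, 0 if k odd]. Integrating term-by-term (or equivalently evaluating the antiderivative F(x) = -x^6/6 - 3*x^5/5 + 3*x^4/4 + 3*x^3 - 2*x^2 - 4*x at the endpoints):
  F(1) − F(−1) = -181/60 − (11/60) = -16/5.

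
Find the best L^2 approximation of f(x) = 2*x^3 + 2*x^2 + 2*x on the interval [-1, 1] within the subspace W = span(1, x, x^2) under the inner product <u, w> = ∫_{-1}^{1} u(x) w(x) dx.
g(x) = 2*x^2 + 16*x/5

The best approximation g ∈ W is the orthogonal projection of f onto W. Writing g = a_0 + a_1 x + a_2 x^2, the coefficients solve the normal equations G · a = b where
  G_{ij} = <φ_i, φ_j> and b_i = <f, φ_i>, with φ_0 = 1, φ_1 = x, φ_2 = x^2.
G =
  [2, 0, 2/3]
  [0, 2/3, 0]
  [2/3, 0, 2/5],
b = (4/3, 32/15, 4/5).
Solving gives a_0 = 0, a_1 = 16/5, a_2 = 2, so
  g(x) = 2*x^2 + 16*x/5.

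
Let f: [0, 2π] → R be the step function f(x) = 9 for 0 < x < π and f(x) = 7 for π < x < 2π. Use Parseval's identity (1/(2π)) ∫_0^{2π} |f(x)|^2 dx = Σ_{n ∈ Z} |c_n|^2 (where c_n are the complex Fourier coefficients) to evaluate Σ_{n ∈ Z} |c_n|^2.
Σ |c_n|^2 = 65

Parseval equates the L^2 energy of f (normalised by 1/(2π)) with the ℓ^2 sum of its Fourier coefficients: (1/(2π)) ∫_0^{2π} |f|^2 = Σ |c_n|^2.
Compute the left side: (1/(2π)) [∫_0^π 9^2 dx + ∫_π^{2π} 7^2 dx] = (1/(2π)) · (81π + 49π) = (81 + 49)/2 = 65.
So Σ_{n ∈ Z} |c_n|^2 = 65.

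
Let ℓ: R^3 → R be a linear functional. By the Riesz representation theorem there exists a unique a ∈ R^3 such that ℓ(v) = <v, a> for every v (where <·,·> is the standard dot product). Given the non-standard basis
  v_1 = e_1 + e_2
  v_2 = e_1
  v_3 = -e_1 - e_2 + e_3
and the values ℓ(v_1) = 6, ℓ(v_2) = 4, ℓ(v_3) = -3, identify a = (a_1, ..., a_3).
a = (4, 2, 3)

Write a = (a_1, ..., a_3) in the standard basis. For each basis vector v_i, ℓ(v_i) = <v_i, a> is a linear equation in the a_j's. Collect the n equations into a matrix system V a = ℓ, where row i of V is v_i (expressed in the standard basis). Since V is invertible (lower-triangular with 1s on the diagonal, up to permutation), solve by back-substitution:
  V =
[[1, 1, 0],
 [1, 0, 0],
 [-1, -1, 1]]
  V a = (6, 4, -3)
Solving gives a = (4, 2, 3).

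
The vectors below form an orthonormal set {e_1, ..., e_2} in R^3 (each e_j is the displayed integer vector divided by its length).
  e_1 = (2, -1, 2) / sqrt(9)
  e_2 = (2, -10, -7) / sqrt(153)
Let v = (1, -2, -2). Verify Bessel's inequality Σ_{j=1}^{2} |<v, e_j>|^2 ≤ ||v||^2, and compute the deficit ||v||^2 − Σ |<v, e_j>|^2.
Σ |<v, e_j>|^2 = 144/17; ||v||^2 = 9; deficit = 9/17

Write each e_j = u_j / sqrt(<u_j, u_j>) where u_j is the displayed integer vector. Then <v, e_j> = <v, u_j> / sqrt(<u_j, u_j>), so |<v, e_j>|^2 = <v, u_j>^2 / <u_j, u_j>.
Coefficients: <v, e_1> = 0/sqrt(9), <v, e_2> = 36/sqrt(153).
Square and sum: Σ |<v, e_j>|^2 = 144/17.
Compute ||v||^2 = v·v = 9.
Deficit = 9 − 144/17 = 9/17 ≥ 0, confirming Bessel's inequality. (The deficit equals ||v − Σ <v,e_j> e_j||^2, the squared distance from v to span{e_j}.)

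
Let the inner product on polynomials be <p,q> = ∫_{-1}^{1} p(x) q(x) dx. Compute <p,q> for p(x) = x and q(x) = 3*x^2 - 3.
<p,q> = 0

Expand the product: p(x)·q(x) = 3*x^3 - 3*x.
∫_{-1}^{1} of each monomial x^k gives [2/(k+1) if k even, 0 if k odd]. Integrating term-by-term (or equivalently evaluating the antiderivative F(x) = 3*x^4/4 - 3*x^2/2 at the endpoints):
  F(1) − F(−1) = -3/4 − (-3/4) = 0.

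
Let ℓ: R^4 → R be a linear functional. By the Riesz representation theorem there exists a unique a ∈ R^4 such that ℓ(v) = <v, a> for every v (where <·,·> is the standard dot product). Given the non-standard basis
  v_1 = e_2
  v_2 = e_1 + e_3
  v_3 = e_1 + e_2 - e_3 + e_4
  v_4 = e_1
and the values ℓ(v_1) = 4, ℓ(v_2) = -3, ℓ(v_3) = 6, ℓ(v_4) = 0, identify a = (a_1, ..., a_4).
a = (0, 4, -3, -1)

Write a = (a_1, ..., a_4) in the standard basis. For each basis vector v_i, ℓ(v_i) = <v_i, a> is a linear equation in the a_j's. Collect the n equations into a matrix system V a = ℓ, where row i of V is v_i (expressed in the standard basis). Since V is invertible (lower-triangular with 1s on the diagonal, up to permutation), solve by back-substitution:
  V =
[[0, 1, 0, 0],
 [1, 0, 1, 0],
 [1, 1, -1, 1],
 [1, 0, 0, 0]]
  V a = (4, -3, 6, 0)
Solving gives a = (0, 4, -3, -1).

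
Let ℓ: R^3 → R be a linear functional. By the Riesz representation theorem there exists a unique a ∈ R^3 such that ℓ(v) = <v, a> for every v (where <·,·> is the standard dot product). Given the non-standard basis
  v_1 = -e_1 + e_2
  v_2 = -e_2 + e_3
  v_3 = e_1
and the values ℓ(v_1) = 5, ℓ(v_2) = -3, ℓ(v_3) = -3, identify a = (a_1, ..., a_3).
a = (-3, 2, -1)

Write a = (a_1, ..., a_3) in the standard basis. For each basis vector v_i, ℓ(v_i) = <v_i, a> is a linear equation in the a_j's. Collect the n equations into a matrix system V a = ℓ, where row i of V is v_i (expressed in the standard basis). Since V is invertible (lower-triangular with 1s on the diagonal, up to permutation), solve by back-substitution:
  V =
[[-1, 1, 0],
 [0, -1, 1],
 [1, 0, 0]]
  V a = (5, -3, -3)
Solving gives a = (-3, 2, -1).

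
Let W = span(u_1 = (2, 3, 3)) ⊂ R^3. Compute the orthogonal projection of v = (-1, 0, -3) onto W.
proj_W(v) = (-1, -3/2, -3/2)

Set up U = [u_1 | ... | u_1] ∈ R^(3×1). The projector onto W = col(U) is P = U (U^T U)^(-1) U^T.
Compute U^T U =
  [22],
and U^T v = (-11).
Solve U^T U · c = U^T v for the coefficients: c = (-1/2). The projection is proj_W(v) = U c.
Check: (v - proj_W(v)) · u_1 = 0  (should be 0).
Result: proj_W(v) = (-1, -3/2, -3/2).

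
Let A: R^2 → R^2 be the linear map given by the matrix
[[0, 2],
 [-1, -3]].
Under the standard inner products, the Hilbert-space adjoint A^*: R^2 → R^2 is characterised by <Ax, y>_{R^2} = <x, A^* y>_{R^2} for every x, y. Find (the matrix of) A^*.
A^* = A^T =
[[0, -1],
 [2, -3]]

For real matrices with standard dot products, the defining identity <Ax, y> = <x, A^* y> gives (Ax)^T y = x^T (A^*) y, i.e. x^T A^T y = x^T (A^*) y. Since this holds for all x, y, we must have A^* = A^T. Therefore
A^* =
[[0, -1],
 [2, -3]].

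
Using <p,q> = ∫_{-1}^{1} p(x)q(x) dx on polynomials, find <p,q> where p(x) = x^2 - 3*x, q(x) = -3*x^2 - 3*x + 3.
<p,q> = 34/5

Expand the product: p(x)·q(x) = -3*x^4 + 6*x^3 + 12*x^2 - 9*x.
∫_{-1}^{1} of each monomial x^k gives [2/(k+1) if k even, 0 if k odd]. Integrating term-by-term (or equivalently evaluating the antiderivative F(x) = -3*x^5/5 + 3*x^4/2 + 4*x^3 - 9*x^2/2 at the endpoints):
  F(1) − F(−1) = 2/5 − (-32/5) = 34/5.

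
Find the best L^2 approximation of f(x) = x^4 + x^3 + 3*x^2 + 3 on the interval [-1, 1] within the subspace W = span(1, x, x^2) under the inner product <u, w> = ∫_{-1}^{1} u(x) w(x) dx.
g(x) = 27*x^2/7 + 3*x/5 + 102/35

The best approximation g ∈ W is the orthogonal projection of f onto W. Writing g = a_0 + a_1 x + a_2 x^2, the coefficients solve the normal equations G · a = b where
  G_{ij} = <φ_i, φ_j> and b_i = <f, φ_i>, with φ_0 = 1, φ_1 = x, φ_2 = x^2.
G =
  [2, 0, 2/3]
  [0, 2/3, 0]
  [2/3, 0, 2/5],
b = (42/5, 2/5, 122/35).
Solving gives a_0 = 102/35, a_1 = 3/5, a_2 = 27/7, so
  g(x) = 27*x^2/7 + 3*x/5 + 102/35.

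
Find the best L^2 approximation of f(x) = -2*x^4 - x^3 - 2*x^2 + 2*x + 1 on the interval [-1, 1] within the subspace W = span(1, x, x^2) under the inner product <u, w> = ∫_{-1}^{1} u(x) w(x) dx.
g(x) = -26*x^2/7 + 7*x/5 + 41/35

The best approximation g ∈ W is the orthogonal projection of f onto W. Writing g = a_0 + a_1 x + a_2 x^2, the coefficients solve the normal equations G · a = b where
  G_{ij} = <φ_i, φ_j> and b_i = <f, φ_i>, with φ_0 = 1, φ_1 = x, φ_2 = x^2.
G =
  [2, 0, 2/3]
  [0, 2/3, 0]
  [2/3, 0, 2/5],
b = (-2/15, 14/15, -74/105).
Solving gives a_0 = 41/35, a_1 = 7/5, a_2 = -26/7, so
  g(x) = -26*x^2/7 + 7*x/5 + 41/35.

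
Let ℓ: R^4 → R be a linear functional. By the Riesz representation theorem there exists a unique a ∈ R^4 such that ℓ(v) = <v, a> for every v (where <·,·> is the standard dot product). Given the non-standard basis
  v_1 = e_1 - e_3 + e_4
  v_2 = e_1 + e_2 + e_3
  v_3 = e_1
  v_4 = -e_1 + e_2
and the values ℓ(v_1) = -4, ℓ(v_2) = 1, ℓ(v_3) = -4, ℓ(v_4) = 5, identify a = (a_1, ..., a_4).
a = (-4, 1, 4, 4)

Write a = (a_1, ..., a_4) in the standard basis. For each basis vector v_i, ℓ(v_i) = <v_i, a> is a linear equation in the a_j's. Collect the n equations into a matrix system V a = ℓ, where row i of V is v_i (expressed in the standard basis). Since V is invertible (lower-triangular with 1s on the diagonal, up to permutation), solve by back-substitution:
  V =
[[1, 0, -1, 1],
 [1, 1, 1, 0],
 [1, 0, 0, 0],
 [-1, 1, 0, 0]]
  V a = (-4, 1, -4, 5)
Solving gives a = (-4, 1, 4, 4).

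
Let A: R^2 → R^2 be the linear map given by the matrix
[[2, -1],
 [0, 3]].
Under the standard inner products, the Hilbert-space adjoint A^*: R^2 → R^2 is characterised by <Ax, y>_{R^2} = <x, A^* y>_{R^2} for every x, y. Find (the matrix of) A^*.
A^* = A^T =
[[2, 0],
 [-1, 3]]

For real matrices with standard dot products, the defining identity <Ax, y> = <x, A^* y> gives (Ax)^T y = x^T (A^*) y, i.e. x^T A^T y = x^T (A^*) y. Since this holds for all x, y, we must have A^* = A^T. Therefore
A^* =
[[2, 0],
 [-1, 3]].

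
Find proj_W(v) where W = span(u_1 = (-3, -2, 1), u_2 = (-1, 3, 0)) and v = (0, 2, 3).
proj_W(v) = (-105/131, 227/131, 8/131)

Set up U = [u_1 | ... | u_2] ∈ R^(3×2). The projector onto W = col(U) is P = U (U^T U)^(-1) U^T.
Compute U^T U =
  [14, -3]
  [-3, 10],
and U^T v = (-1, 6).
Solve U^T U · c = U^T v for the coefficients: c = (8/131, 81/131). The projection is proj_W(v) = U c.
Check: (v - proj_W(v)) · u_1 = 0  (should be 0).
Check: (v - proj_W(v)) · u_2 = 0  (should be 0).
Result: proj_W(v) = (-105/131, 227/131, 8/131).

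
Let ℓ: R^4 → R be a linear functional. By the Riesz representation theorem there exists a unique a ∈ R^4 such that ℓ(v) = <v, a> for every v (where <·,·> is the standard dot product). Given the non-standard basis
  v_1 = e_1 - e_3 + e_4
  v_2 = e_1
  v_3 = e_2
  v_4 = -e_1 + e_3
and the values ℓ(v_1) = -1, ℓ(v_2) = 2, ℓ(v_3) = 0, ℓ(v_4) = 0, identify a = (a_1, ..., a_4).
a = (2, 0, 2, -1)

Write a = (a_1, ..., a_4) in the standard basis. For each basis vector v_i, ℓ(v_i) = <v_i, a> is a linear equation in the a_j's. Collect the n equations into a matrix system V a = ℓ, where row i of V is v_i (expressed in the standard basis). Since V is invertible (lower-triangular with 1s on the diagonal, up to permutation), solve by back-substitution:
  V =
[[1, 0, -1, 1],
 [1, 0, 0, 0],
 [0, 1, 0, 0],
 [-1, 0, 1, 0]]
  V a = (-1, 2, 0, 0)
Solving gives a = (2, 0, 2, -1).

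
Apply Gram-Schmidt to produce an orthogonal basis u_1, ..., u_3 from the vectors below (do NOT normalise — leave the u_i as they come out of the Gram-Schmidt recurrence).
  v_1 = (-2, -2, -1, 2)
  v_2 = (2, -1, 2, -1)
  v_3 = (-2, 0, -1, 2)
Orthogonal basis:
  u_1 = (-2, -2, -1, 2)
  u_2 = (14/13, -25/13, 20/13, -1/13)
  u_3 = (-2/47, 17/47, 24/47, 27/47)

Apply the Gram-Schmidt recurrence
  u_1 = v_1
  u_i = v_i − Σ_{j<i} ((v_i · u_j) / (u_j · u_j)) · u_j.

Step by step this gives:
  u_1 = (-2, -2, -1, 2)
  u_2 = (14/13, -25/13, 20/13, -1/13)
  u_3 = (-2/47, 17/47, 24/47, 27/47)

Orthogonality check:
  u_2 · u_1 = 0 (should be 0)
  u_3 · u_1 = 0 (should be 0)
  u_3 · u_2 = 0 (should be 0)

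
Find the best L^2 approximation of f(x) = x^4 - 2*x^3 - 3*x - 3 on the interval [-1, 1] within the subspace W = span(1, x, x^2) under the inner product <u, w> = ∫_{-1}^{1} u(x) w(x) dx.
g(x) = 6*x^2/7 - 21*x/5 - 108/35

The best approximation g ∈ W is the orthogonal projection of f onto W. Writing g = a_0 + a_1 x + a_2 x^2, the coefficients solve the normal equations G · a = b where
  G_{ij} = <φ_i, φ_j> and b_i = <f, φ_i>, with φ_0 = 1, φ_1 = x, φ_2 = x^2.
G =
  [2, 0, 2/3]
  [0, 2/3, 0]
  [2/3, 0, 2/5],
b = (-28/5, -14/5, -12/7).
Solving gives a_0 = -108/35, a_1 = -21/5, a_2 = 6/7, so
  g(x) = 6*x^2/7 - 21*x/5 - 108/35.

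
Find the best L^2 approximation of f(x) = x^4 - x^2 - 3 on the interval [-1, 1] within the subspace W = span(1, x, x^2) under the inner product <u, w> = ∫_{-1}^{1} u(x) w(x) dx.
g(x) = -x^2/7 - 108/35

The best approximation g ∈ W is the orthogonal projection of f onto W. Writing g = a_0 + a_1 x + a_2 x^2, the coefficients solve the normal equations G · a = b where
  G_{ij} = <φ_i, φ_j> and b_i = <f, φ_i>, with φ_0 = 1, φ_1 = x, φ_2 = x^2.
G =
  [2, 0, 2/3]
  [0, 2/3, 0]
  [2/3, 0, 2/5],
b = (-94/15, 0, -74/35).
Solving gives a_0 = -108/35, a_1 = 0, a_2 = -1/7, so
  g(x) = -x^2/7 - 108/35.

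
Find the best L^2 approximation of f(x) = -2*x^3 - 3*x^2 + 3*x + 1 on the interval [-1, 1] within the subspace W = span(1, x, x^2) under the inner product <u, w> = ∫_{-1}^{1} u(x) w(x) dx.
g(x) = -3*x^2 + 9*x/5 + 1

The best approximation g ∈ W is the orthogonal projection of f onto W. Writing g = a_0 + a_1 x + a_2 x^2, the coefficients solve the normal equations G · a = b where
  G_{ij} = <φ_i, φ_j> and b_i = <f, φ_i>, with φ_0 = 1, φ_1 = x, φ_2 = x^2.
G =
  [2, 0, 2/3]
  [0, 2/3, 0]
  [2/3, 0, 2/5],
b = (0, 6/5, -8/15).
Solving gives a_0 = 1, a_1 = 9/5, a_2 = -3, so
  g(x) = -3*x^2 + 9*x/5 + 1.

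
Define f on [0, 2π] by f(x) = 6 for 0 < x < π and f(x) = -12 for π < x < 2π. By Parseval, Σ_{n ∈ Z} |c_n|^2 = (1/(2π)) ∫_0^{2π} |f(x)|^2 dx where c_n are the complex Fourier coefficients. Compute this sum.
Σ |c_n|^2 = 90

Parseval equates the L^2 energy of f (normalised by 1/(2π)) with the ℓ^2 sum of its Fourier coefficients: (1/(2π)) ∫_0^{2π} |f|^2 = Σ |c_n|^2.
Compute the left side: (1/(2π)) [∫_0^π 6^2 dx + ∫_π^{2π} (-12)^2 dx] = (1/(2π)) · (36π + 144π) = (36 + 144)/2 = 90.
So Σ_{n ∈ Z} |c_n|^2 = 90.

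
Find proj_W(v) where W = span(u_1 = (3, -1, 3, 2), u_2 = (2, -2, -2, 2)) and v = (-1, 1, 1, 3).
proj_W(v) = (45/83, -5/83, 75/83, 25/83)

Set up U = [u_1 | ... | u_2] ∈ R^(4×2). The projector onto W = col(U) is P = U (U^T U)^(-1) U^T.
Compute U^T U =
  [23, 6]
  [6, 16],
and U^T v = (5, 0).
Solve U^T U · c = U^T v for the coefficients: c = (20/83, -15/166). The projection is proj_W(v) = U c.
Check: (v - proj_W(v)) · u_1 = 0  (should be 0).
Check: (v - proj_W(v)) · u_2 = 0  (should be 0).
Result: proj_W(v) = (45/83, -5/83, 75/83, 25/83).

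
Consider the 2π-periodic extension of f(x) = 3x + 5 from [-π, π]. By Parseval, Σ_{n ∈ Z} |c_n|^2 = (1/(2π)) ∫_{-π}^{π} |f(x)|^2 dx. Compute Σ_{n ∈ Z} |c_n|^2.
Σ |c_n|^2 = 3π^2 + 25

Expand and integrate term by term over [-π, π]:
  ∫ (3x)^2 dx = 9·(2π^3/3); ∫ 2·3·(5)·x dx = 0 (odd integrand); ∫ 5^2 dx = 25·2π.
So (1/(2π)) ∫_{-π}^{π} (3x + 5)^2 dx = 9π^2/3 + 25 = 3π^2 + 25.
Parseval ⇒ Σ |c_n|^2 = 3π^2 + 25.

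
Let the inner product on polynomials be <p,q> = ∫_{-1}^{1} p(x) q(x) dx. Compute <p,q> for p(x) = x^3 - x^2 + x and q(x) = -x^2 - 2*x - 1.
<p,q> = -16/15

Expand the product: p(x)·q(x) = -x^5 - x^4 - x^2 - x.
∫_{-1}^{1} of each monomial x^k gives [2/(k+1) if k even, 0 if k odd]. Integrating term-by-term (or equivalently evaluating the antiderivative F(x) = -x^6/6 - x^5/5 - x^3/3 - x^2/2 at the endpoints):
  F(1) − F(−1) = -6/5 − (-2/15) = -16/15.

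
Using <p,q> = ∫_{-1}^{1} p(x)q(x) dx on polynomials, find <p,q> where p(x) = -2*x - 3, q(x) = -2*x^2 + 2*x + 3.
<p,q> = -50/3

Expand the product: p(x)·q(x) = 4*x^3 + 2*x^2 - 12*x - 9.
∫_{-1}^{1} of each monomial x^k gives [2/(k+1) if k even, 0 if k odd]. Integrating term-by-term (or equivalently evaluating the antiderivative F(x) = x^4 + 2*x^3/3 - 6*x^2 - 9*x at the endpoints):
  F(1) − F(−1) = -40/3 − (10/3) = -50/3.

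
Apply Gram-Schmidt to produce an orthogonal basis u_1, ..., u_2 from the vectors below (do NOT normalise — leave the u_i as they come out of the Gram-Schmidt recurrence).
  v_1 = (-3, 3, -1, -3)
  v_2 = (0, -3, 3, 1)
Orthogonal basis:
  u_1 = (-3, 3, -1, -3)
  u_2 = (-45/28, -39/28, 69/28, -17/28)

Apply the Gram-Schmidt recurrence
  u_1 = v_1
  u_i = v_i − Σ_{j<i} ((v_i · u_j) / (u_j · u_j)) · u_j.

Step by step this gives:
  u_1 = (-3, 3, -1, -3)
  u_2 = (-45/28, -39/28, 69/28, -17/28)

Orthogonality check:
  u_2 · u_1 = 0 (should be 0)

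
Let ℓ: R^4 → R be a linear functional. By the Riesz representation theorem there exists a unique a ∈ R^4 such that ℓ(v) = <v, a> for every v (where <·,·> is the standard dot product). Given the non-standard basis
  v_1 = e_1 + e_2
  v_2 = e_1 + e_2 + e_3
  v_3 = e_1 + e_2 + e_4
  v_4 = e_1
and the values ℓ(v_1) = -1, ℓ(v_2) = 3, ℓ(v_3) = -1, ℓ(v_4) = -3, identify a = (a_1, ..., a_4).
a = (-3, 2, 4, 0)

Write a = (a_1, ..., a_4) in the standard basis. For each basis vector v_i, ℓ(v_i) = <v_i, a> is a linear equation in the a_j's. Collect the n equations into a matrix system V a = ℓ, where row i of V is v_i (expressed in the standard basis). Since V is invertible (lower-triangular with 1s on the diagonal, up to permutation), solve by back-substitution:
  V =
[[1, 1, 0, 0],
 [1, 1, 1, 0],
 [1, 1, 0, 1],
 [1, 0, 0, 0]]
  V a = (-1, 3, -1, -3)
Solving gives a = (-3, 2, 4, 0).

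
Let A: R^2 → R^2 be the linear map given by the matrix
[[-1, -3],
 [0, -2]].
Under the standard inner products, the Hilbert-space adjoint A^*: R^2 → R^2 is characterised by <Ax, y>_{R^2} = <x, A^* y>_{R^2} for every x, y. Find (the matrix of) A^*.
A^* = A^T =
[[-1, 0],
 [-3, -2]]

For real matrices with standard dot products, the defining identity <Ax, y> = <x, A^* y> gives (Ax)^T y = x^T (A^*) y, i.e. x^T A^T y = x^T (A^*) y. Since this holds for all x, y, we must have A^* = A^T. Therefore
A^* =
[[-1, 0],
 [-3, -2]].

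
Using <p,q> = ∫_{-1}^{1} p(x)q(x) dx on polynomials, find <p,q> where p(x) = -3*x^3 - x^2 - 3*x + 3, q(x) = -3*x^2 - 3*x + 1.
<p,q> = 152/15

Expand the product: p(x)·q(x) = 9*x^5 + 12*x^4 + 9*x^3 - x^2 - 12*x + 3.
∫_{-1}^{1} of each monomial x^k gives [2/(k+1) if k even, 0 if k odd]. Integrating term-by-term (or equivalently evaluating the antiderivative F(x) = 3*x^6/2 + 12*x^5/5 + 9*x^4/4 - x^3/3 - 6*x^2 + 3*x at the endpoints):
  F(1) − F(−1) = 169/60 − (-439/60) = 152/15.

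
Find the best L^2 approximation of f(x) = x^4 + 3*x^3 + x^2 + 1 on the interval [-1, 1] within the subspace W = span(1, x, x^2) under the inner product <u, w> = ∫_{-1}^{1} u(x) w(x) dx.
g(x) = 13*x^2/7 + 9*x/5 + 32/35

The best approximation g ∈ W is the orthogonal projection of f onto W. Writing g = a_0 + a_1 x + a_2 x^2, the coefficients solve the normal equations G · a = b where
  G_{ij} = <φ_i, φ_j> and b_i = <f, φ_i>, with φ_0 = 1, φ_1 = x, φ_2 = x^2.
G =
  [2, 0, 2/3]
  [0, 2/3, 0]
  [2/3, 0, 2/5],
b = (46/15, 6/5, 142/105).
Solving gives a_0 = 32/35, a_1 = 9/5, a_2 = 13/7, so
  g(x) = 13*x^2/7 + 9*x/5 + 32/35.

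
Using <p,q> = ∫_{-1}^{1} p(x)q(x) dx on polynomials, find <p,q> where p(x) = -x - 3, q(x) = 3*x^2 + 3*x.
<p,q> = -8

Expand the product: p(x)·q(x) = -3*x^3 - 12*x^2 - 9*x.
∫_{-1}^{1} of each monomial x^k gives [2/(k+1) if k even, 0 if k odd]. Integrating term-by-term (or equivalently evaluating the antiderivative F(x) = -3*x^4/4 - 4*x^3 - 9*x^2/2 at the endpoints):
  F(1) − F(−1) = -37/4 − (-5/4) = -8.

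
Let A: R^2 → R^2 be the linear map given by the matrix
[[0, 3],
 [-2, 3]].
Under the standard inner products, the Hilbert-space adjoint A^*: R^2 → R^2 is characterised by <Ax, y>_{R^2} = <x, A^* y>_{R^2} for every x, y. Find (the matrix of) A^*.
A^* = A^T =
[[0, -2],
 [3, 3]]

For real matrices with standard dot products, the defining identity <Ax, y> = <x, A^* y> gives (Ax)^T y = x^T (A^*) y, i.e. x^T A^T y = x^T (A^*) y. Since this holds for all x, y, we must have A^* = A^T. Therefore
A^* =
[[0, -2],
 [3, 3]].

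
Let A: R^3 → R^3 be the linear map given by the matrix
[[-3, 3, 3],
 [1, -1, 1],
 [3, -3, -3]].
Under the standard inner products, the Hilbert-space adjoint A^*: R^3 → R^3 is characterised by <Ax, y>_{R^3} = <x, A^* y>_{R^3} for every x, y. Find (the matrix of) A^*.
A^* = A^T =
[[-3, 1, 3],
 [3, -1, -3],
 [3, 1, -3]]

For real matrices with standard dot products, the defining identity <Ax, y> = <x, A^* y> gives (Ax)^T y = x^T (A^*) y, i.e. x^T A^T y = x^T (A^*) y. Since this holds for all x, y, we must have A^* = A^T. Therefore
A^* =
[[-3, 1, 3],
 [3, -1, -3],
 [3, 1, -3]].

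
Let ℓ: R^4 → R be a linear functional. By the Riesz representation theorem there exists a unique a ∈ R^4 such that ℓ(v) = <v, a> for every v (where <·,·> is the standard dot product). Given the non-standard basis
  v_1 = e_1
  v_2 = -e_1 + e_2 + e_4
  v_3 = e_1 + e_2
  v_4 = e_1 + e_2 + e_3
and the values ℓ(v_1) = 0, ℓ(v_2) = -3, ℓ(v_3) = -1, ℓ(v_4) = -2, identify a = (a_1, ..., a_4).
a = (0, -1, -1, -2)

Write a = (a_1, ..., a_4) in the standard basis. For each basis vector v_i, ℓ(v_i) = <v_i, a> is a linear equation in the a_j's. Collect the n equations into a matrix system V a = ℓ, where row i of V is v_i (expressed in the standard basis). Since V is invertible (lower-triangular with 1s on the diagonal, up to permutation), solve by back-substitution:
  V =
[[1, 0, 0, 0],
 [-1, 1, 0, 1],
 [1, 1, 0, 0],
 [1, 1, 1, 0]]
  V a = (0, -3, -1, -2)
Solving gives a = (0, -1, -1, -2).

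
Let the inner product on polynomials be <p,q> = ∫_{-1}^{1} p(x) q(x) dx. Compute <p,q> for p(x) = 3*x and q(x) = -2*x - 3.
<p,q> = -4

Expand the product: p(x)·q(x) = -6*x^2 - 9*x.
∫_{-1}^{1} of each monomial x^k gives [2/(k+1) if k even, 0 if k odd]. Integrating term-by-term (or equivalently evaluating the antiderivative F(x) = -2*x^3 - 9*x^2/2 at the endpoints):
  F(1) − F(−1) = -13/2 − (-5/2) = -4.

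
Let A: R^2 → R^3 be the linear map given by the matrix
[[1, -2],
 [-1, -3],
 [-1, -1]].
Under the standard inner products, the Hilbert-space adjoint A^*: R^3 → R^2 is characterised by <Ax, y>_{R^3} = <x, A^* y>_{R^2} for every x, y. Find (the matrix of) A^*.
A^* = A^T =
[[1, -1, -1],
 [-2, -3, -1]]

For real matrices with standard dot products, the defining identity <Ax, y> = <x, A^* y> gives (Ax)^T y = x^T (A^*) y, i.e. x^T A^T y = x^T (A^*) y. Since this holds for all x, y, we must have A^* = A^T. Therefore
A^* =
[[1, -1, -1],
 [-2, -3, -1]].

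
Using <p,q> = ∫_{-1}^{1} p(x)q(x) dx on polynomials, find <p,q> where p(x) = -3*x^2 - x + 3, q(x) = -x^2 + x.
<p,q> = -22/15

Expand the product: p(x)·q(x) = 3*x^4 - 2*x^3 - 4*x^2 + 3*x.
∫_{-1}^{1} of each monomial x^k gives [2/(k+1) if k even, 0 if k odd]. Integrating term-by-term (or equivalently evaluating the antiderivative F(x) = 3*x^5/5 - x^4/2 - 4*x^3/3 + 3*x^2/2 at the endpoints):
  F(1) − F(−1) = 4/15 − (26/15) = -22/15.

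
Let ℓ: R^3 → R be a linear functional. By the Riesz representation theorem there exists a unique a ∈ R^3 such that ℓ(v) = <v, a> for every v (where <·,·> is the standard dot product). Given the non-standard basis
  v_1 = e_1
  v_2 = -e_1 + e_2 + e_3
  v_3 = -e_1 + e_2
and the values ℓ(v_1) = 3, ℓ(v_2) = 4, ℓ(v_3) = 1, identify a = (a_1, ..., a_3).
a = (3, 4, 3)

Write a = (a_1, ..., a_3) in the standard basis. For each basis vector v_i, ℓ(v_i) = <v_i, a> is a linear equation in the a_j's. Collect the n equations into a matrix system V a = ℓ, where row i of V is v_i (expressed in the standard basis). Since V is invertible (lower-triangular with 1s on the diagonal, up to permutation), solve by back-substitution:
  V =
[[1, 0, 0],
 [-1, 1, 1],
 [-1, 1, 0]]
  V a = (3, 4, 1)
Solving gives a = (3, 4, 3).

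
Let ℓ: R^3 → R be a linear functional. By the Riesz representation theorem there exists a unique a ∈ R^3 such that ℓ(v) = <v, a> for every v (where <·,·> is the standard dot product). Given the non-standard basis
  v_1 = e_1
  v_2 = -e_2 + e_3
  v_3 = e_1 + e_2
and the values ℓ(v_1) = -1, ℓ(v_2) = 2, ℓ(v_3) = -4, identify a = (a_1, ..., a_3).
a = (-1, -3, -1)

Write a = (a_1, ..., a_3) in the standard basis. For each basis vector v_i, ℓ(v_i) = <v_i, a> is a linear equation in the a_j's. Collect the n equations into a matrix system V a = ℓ, where row i of V is v_i (expressed in the standard basis). Since V is invertible (lower-triangular with 1s on the diagonal, up to permutation), solve by back-substitution:
  V =
[[1, 0, 0],
 [0, -1, 1],
 [1, 1, 0]]
  V a = (-1, 2, -4)
Solving gives a = (-1, -3, -1).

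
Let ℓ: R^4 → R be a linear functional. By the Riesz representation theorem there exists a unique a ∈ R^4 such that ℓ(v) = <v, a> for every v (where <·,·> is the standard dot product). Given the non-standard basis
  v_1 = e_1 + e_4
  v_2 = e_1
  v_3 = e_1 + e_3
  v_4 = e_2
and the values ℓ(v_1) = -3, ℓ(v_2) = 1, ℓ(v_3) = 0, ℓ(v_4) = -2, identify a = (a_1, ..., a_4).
a = (1, -2, -1, -4)

Write a = (a_1, ..., a_4) in the standard basis. For each basis vector v_i, ℓ(v_i) = <v_i, a> is a linear equation in the a_j's. Collect the n equations into a matrix system V a = ℓ, where row i of V is v_i (expressed in the standard basis). Since V is invertible (lower-triangular with 1s on the diagonal, up to permutation), solve by back-substitution:
  V =
[[1, 0, 0, 1],
 [1, 0, 0, 0],
 [1, 0, 1, 0],
 [0, 1, 0, 0]]
  V a = (-3, 1, 0, -2)
Solving gives a = (1, -2, -1, -4).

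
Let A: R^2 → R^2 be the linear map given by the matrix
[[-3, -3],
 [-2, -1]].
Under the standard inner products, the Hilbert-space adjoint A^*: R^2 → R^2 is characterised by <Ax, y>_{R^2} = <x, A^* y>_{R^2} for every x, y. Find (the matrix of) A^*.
A^* = A^T =
[[-3, -2],
 [-3, -1]]

For real matrices with standard dot products, the defining identity <Ax, y> = <x, A^* y> gives (Ax)^T y = x^T (A^*) y, i.e. x^T A^T y = x^T (A^*) y. Since this holds for all x, y, we must have A^* = A^T. Therefore
A^* =
[[-3, -2],
 [-3, -1]].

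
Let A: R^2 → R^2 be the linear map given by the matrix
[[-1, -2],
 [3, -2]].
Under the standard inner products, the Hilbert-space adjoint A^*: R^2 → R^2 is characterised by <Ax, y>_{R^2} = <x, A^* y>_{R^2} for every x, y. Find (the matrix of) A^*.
A^* = A^T =
[[-1, 3],
 [-2, -2]]

For real matrices with standard dot products, the defining identity <Ax, y> = <x, A^* y> gives (Ax)^T y = x^T (A^*) y, i.e. x^T A^T y = x^T (A^*) y. Since this holds for all x, y, we must have A^* = A^T. Therefore
A^* =
[[-1, 3],
 [-2, -2]].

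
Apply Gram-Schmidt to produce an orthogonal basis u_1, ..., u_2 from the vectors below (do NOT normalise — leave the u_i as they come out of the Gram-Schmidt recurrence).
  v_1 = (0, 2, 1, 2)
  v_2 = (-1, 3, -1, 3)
Orthogonal basis:
  u_1 = (0, 2, 1, 2)
  u_2 = (-1, 5/9, -20/9, 5/9)

Apply the Gram-Schmidt recurrence
  u_1 = v_1
  u_i = v_i − Σ_{j<i} ((v_i · u_j) / (u_j · u_j)) · u_j.

Step by step this gives:
  u_1 = (0, 2, 1, 2)
  u_2 = (-1, 5/9, -20/9, 5/9)

Orthogonality check:
  u_2 · u_1 = 0 (should be 0)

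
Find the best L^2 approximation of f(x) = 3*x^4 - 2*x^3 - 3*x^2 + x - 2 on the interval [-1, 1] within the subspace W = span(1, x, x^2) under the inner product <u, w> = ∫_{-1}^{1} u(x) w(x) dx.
g(x) = -3*x^2/7 - x/5 - 79/35

The best approximation g ∈ W is the orthogonal projection of f onto W. Writing g = a_0 + a_1 x + a_2 x^2, the coefficients solve the normal equations G · a = b where
  G_{ij} = <φ_i, φ_j> and b_i = <f, φ_i>, with φ_0 = 1, φ_1 = x, φ_2 = x^2.
G =
  [2, 0, 2/3]
  [0, 2/3, 0]
  [2/3, 0, 2/5],
b = (-24/5, -2/15, -176/105).
Solving gives a_0 = -79/35, a_1 = -1/5, a_2 = -3/7, so
  g(x) = -3*x^2/7 - x/5 - 79/35.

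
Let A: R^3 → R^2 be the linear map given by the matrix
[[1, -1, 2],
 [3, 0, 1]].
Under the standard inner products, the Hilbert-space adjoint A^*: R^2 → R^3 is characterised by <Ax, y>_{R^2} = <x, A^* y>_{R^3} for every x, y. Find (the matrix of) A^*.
A^* = A^T =
[[1, 3],
 [-1, 0],
 [2, 1]]

For real matrices with standard dot products, the defining identity <Ax, y> = <x, A^* y> gives (Ax)^T y = x^T (A^*) y, i.e. x^T A^T y = x^T (A^*) y. Since this holds for all x, y, we must have A^* = A^T. Therefore
A^* =
[[1, 3],
 [-1, 0],
 [2, 1]].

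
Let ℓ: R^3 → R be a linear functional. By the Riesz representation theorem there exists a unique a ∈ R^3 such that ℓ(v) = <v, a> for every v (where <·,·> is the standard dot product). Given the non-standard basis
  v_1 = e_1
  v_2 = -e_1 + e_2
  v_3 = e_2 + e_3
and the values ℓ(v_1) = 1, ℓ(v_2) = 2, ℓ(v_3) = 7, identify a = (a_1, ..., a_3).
a = (1, 3, 4)

Write a = (a_1, ..., a_3) in the standard basis. For each basis vector v_i, ℓ(v_i) = <v_i, a> is a linear equation in the a_j's. Collect the n equations into a matrix system V a = ℓ, where row i of V is v_i (expressed in the standard basis). Since V is invertible (lower-triangular with 1s on the diagonal, up to permutation), solve by back-substitution:
  V =
[[1, 0, 0],
 [-1, 1, 0],
 [0, 1, 1]]
  V a = (1, 2, 7)
Solving gives a = (1, 3, 4).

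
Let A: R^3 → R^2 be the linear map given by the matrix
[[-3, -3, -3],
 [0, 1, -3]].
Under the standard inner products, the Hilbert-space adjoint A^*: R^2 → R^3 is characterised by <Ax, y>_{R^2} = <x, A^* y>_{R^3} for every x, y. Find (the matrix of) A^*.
A^* = A^T =
[[-3, 0],
 [-3, 1],
 [-3, -3]]

For real matrices with standard dot products, the defining identity <Ax, y> = <x, A^* y> gives (Ax)^T y = x^T (A^*) y, i.e. x^T A^T y = x^T (A^*) y. Since this holds for all x, y, we must have A^* = A^T. Therefore
A^* =
[[-3, 0],
 [-3, 1],
 [-3, -3]].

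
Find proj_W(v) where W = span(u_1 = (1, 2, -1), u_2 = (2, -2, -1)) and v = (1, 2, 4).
proj_W(v) = (-67/53, 76/53, 32/53)

Set up U = [u_1 | ... | u_2] ∈ R^(3×2). The projector onto W = col(U) is P = U (U^T U)^(-1) U^T.
Compute U^T U =
  [6, -1]
  [-1, 9],
and U^T v = (1, -6).
Solve U^T U · c = U^T v for the coefficients: c = (3/53, -35/53). The projection is proj_W(v) = U c.
Check: (v - proj_W(v)) · u_1 = 0  (should be 0).
Check: (v - proj_W(v)) · u_2 = 0  (should be 0).
Result: proj_W(v) = (-67/53, 76/53, 32/53).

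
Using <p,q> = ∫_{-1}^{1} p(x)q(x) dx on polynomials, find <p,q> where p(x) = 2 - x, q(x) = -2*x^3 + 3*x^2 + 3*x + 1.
<p,q> = 34/5

Expand the product: p(x)·q(x) = 2*x^4 - 7*x^3 + 3*x^2 + 5*x + 2.
∫_{-1}^{1} of each monomial x^k gives [2/(k+1) if k even, 0 if k odd]. Integrating term-by-term (or equivalently evaluating the antiderivative F(x) = 2*x^5/5 - 7*x^4/4 + x^3 + 5*x^2/2 + 2*x at the endpoints):
  F(1) − F(−1) = 83/20 − (-53/20) = 34/5.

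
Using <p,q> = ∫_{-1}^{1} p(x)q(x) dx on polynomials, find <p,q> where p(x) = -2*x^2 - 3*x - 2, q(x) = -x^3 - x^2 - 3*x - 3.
<p,q> = 76/3

Expand the product: p(x)·q(x) = 2*x^5 + 5*x^4 + 11*x^3 + 17*x^2 + 15*x + 6.
∫_{-1}^{1} of each monomial x^k gives [2/(k+1) if k even, 0 if k odd]. Integrating term-by-term (or equivalently evaluating the antiderivative F(x) = x^6/3 + x^5 + 11*x^4/4 + 17*x^3/3 + 15*x^2/2 + 6*x at the endpoints):
  F(1) − F(−1) = 93/4 − (-25/12) = 76/3.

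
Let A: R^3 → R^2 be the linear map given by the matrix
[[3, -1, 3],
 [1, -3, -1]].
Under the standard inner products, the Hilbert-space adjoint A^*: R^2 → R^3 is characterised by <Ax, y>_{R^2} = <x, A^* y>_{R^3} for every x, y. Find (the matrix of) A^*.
A^* = A^T =
[[3, 1],
 [-1, -3],
 [3, -1]]

For real matrices with standard dot products, the defining identity <Ax, y> = <x, A^* y> gives (Ax)^T y = x^T (A^*) y, i.e. x^T A^T y = x^T (A^*) y. Since this holds for all x, y, we must have A^* = A^T. Therefore
A^* =
[[3, 1],
 [-1, -3],
 [3, -1]].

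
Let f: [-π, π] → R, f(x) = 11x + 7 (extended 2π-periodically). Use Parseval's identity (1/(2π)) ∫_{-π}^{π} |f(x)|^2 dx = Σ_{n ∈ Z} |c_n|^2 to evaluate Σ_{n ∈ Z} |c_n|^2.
Σ |c_n|^2 = 121π^2/3 + 49

Expand and integrate term by term over [-π, π]:
  ∫ (11x)^2 dx = 121·(2π^3/3); ∫ 2·11·(7)·x dx = 0 (odd integrand); ∫ 7^2 dx = 49·2π.
So (1/(2π)) ∫_{-π}^{π} (11x + 7)^2 dx = 121π^2/3 + 49 = 121π^2/3 + 49.
Parseval ⇒ Σ |c_n|^2 = 121π^2/3 + 49.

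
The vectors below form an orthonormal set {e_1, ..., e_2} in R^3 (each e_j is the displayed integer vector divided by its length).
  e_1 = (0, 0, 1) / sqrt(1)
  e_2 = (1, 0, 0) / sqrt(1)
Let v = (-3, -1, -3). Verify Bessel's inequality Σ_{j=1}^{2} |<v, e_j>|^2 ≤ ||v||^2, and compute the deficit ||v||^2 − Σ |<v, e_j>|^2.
Σ |<v, e_j>|^2 = 18; ||v||^2 = 19; deficit = 1

Write each e_j = u_j / sqrt(<u_j, u_j>) where u_j is the displayed integer vector. Then <v, e_j> = <v, u_j> / sqrt(<u_j, u_j>), so |<v, e_j>|^2 = <v, u_j>^2 / <u_j, u_j>.
Coefficients: <v, e_1> = -3/sqrt(1), <v, e_2> = -3/sqrt(1).
Square and sum: Σ |<v, e_j>|^2 = 18.
Compute ||v||^2 = v·v = 19.
Deficit = 19 − 18 = 1 ≥ 0, confirming Bessel's inequality. (The deficit equals ||v − Σ <v,e_j> e_j||^2, the squared distance from v to span{e_j}.)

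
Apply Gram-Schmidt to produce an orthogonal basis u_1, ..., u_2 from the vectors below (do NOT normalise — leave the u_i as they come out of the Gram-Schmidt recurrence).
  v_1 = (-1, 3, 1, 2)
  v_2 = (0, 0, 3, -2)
Orthogonal basis:
  u_1 = (-1, 3, 1, 2)
  u_2 = (-1/15, 1/5, 46/15, -28/15)

Apply the Gram-Schmidt recurrence
  u_1 = v_1
  u_i = v_i − Σ_{j<i} ((v_i · u_j) / (u_j · u_j)) · u_j.

Step by step this gives:
  u_1 = (-1, 3, 1, 2)
  u_2 = (-1/15, 1/5, 46/15, -28/15)

Orthogonality check:
  u_2 · u_1 = 0 (should be 0)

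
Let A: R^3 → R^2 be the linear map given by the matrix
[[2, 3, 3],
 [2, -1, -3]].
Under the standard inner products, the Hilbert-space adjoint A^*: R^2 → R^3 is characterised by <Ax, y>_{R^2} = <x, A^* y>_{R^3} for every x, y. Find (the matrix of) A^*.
A^* = A^T =
[[2, 2],
 [3, -1],
 [3, -3]]

For real matrices with standard dot products, the defining identity <Ax, y> = <x, A^* y> gives (Ax)^T y = x^T (A^*) y, i.e. x^T A^T y = x^T (A^*) y. Since this holds for all x, y, we must have A^* = A^T. Therefore
A^* =
[[2, 2],
 [3, -1],
 [3, -3]].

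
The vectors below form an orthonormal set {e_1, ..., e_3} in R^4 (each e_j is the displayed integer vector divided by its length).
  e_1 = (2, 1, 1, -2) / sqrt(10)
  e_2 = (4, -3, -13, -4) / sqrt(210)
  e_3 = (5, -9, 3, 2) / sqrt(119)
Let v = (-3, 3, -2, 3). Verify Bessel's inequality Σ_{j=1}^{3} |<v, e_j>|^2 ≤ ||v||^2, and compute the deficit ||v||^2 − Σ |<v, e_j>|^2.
Σ |<v, e_j>|^2 = 1385/51; ||v||^2 = 31; deficit = 196/51

Write each e_j = u_j / sqrt(<u_j, u_j>) where u_j is the displayed integer vector. Then <v, e_j> = <v, u_j> / sqrt(<u_j, u_j>), so |<v, e_j>|^2 = <v, u_j>^2 / <u_j, u_j>.
Coefficients: <v, e_1> = -11/sqrt(10), <v, e_2> = -7/sqrt(210), <v, e_3> = -42/sqrt(119).
Square and sum: Σ |<v, e_j>|^2 = 1385/51.
Compute ||v||^2 = v·v = 31.
Deficit = 31 − 1385/51 = 196/51 ≥ 0, confirming Bessel's inequality. (The deficit equals ||v − Σ <v,e_j> e_j||^2, the squared distance from v to span{e_j}.)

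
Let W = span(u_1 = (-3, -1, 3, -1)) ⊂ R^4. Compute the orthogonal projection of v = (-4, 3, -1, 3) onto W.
proj_W(v) = (-9/20, -3/20, 9/20, -3/20)

Set up U = [u_1 | ... | u_1] ∈ R^(4×1). The projector onto W = col(U) is P = U (U^T U)^(-1) U^T.
Compute U^T U =
  [20],
and U^T v = (3).
Solve U^T U · c = U^T v for the coefficients: c = (3/20). The projection is proj_W(v) = U c.
Check: (v - proj_W(v)) · u_1 = 0  (should be 0).
Result: proj_W(v) = (-9/20, -3/20, 9/20, -3/20).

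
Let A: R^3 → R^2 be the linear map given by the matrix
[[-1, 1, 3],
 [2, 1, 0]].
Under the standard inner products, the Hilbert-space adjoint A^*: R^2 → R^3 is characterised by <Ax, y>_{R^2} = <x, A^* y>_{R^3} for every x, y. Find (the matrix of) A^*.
A^* = A^T =
[[-1, 2],
 [1, 1],
 [3, 0]]

For real matrices with standard dot products, the defining identity <Ax, y> = <x, A^* y> gives (Ax)^T y = x^T (A^*) y, i.e. x^T A^T y = x^T (A^*) y. Since this holds for all x, y, we must have A^* = A^T. Therefore
A^* =
[[-1, 2],
 [1, 1],
 [3, 0]].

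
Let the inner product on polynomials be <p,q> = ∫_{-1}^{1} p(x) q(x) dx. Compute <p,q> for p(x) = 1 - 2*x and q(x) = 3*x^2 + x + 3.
<p,q> = 20/3

Expand the product: p(x)·q(x) = -6*x^3 + x^2 - 5*x + 3.
∫_{-1}^{1} of each monomial x^k gives [2/(k+1) if k even, 0 if k odd]. Integrating term-by-term (or equivalently evaluating the antiderivative F(x) = -3*x^4/2 + x^3/3 - 5*x^2/2 + 3*x at the endpoints):
  F(1) − F(−1) = -2/3 − (-22/3) = 20/3.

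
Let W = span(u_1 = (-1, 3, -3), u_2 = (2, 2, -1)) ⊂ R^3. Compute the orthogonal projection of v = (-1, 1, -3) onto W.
proj_W(v) = (-82/61, 110/61, -127/61)

Set up U = [u_1 | ... | u_2] ∈ R^(3×2). The projector onto W = col(U) is P = U (U^T U)^(-1) U^T.
Compute U^T U =
  [19, 7]
  [7, 9],
and U^T v = (13, 3).
Solve U^T U · c = U^T v for the coefficients: c = (48/61, -17/61). The projection is proj_W(v) = U c.
Check: (v - proj_W(v)) · u_1 = 0  (should be 0).
Check: (v - proj_W(v)) · u_2 = 0  (should be 0).
Result: proj_W(v) = (-82/61, 110/61, -127/61).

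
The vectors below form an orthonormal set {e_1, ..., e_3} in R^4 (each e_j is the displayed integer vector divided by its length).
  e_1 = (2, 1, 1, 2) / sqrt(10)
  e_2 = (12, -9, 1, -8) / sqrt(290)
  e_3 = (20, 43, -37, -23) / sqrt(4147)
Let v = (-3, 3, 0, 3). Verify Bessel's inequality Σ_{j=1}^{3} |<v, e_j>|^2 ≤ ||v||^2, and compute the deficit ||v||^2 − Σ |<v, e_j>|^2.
Σ |<v, e_j>|^2 = 27; ||v||^2 = 27; deficit = 0

Write each e_j = u_j / sqrt(<u_j, u_j>) where u_j is the displayed integer vector. Then <v, e_j> = <v, u_j> / sqrt(<u_j, u_j>), so |<v, e_j>|^2 = <v, u_j>^2 / <u_j, u_j>.
Coefficients: <v, e_1> = 3/sqrt(10), <v, e_2> = -87/sqrt(290), <v, e_3> = 0/sqrt(4147).
Square and sum: Σ |<v, e_j>|^2 = 27.
Compute ||v||^2 = v·v = 27.
Deficit = 27 − 27 = 0 ≥ 0, confirming Bessel's inequality. (The deficit equals ||v − Σ <v,e_j> e_j||^2, the squared distance from v to span{e_j}.)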